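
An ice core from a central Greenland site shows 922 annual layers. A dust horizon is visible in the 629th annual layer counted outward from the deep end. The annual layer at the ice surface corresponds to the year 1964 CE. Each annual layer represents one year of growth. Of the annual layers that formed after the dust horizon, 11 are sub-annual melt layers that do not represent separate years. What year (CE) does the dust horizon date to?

922 − 629 = 293 annual layers lie beyond the dust horizon toward the ice surface.
293 − 11 false = 282 true annual layers after the dust horizon.
The annual layer at the ice surface is 1964 CE, so the dust horizon dates to 1964 − 282 = 1682 CE.

1682 CE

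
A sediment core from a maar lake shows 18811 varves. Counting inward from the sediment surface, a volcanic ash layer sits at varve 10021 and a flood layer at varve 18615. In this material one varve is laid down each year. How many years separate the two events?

8594 years

Separation: 18615 − 10021 = 8594 varves.
At one varve per year, 8594 years elapsed between them.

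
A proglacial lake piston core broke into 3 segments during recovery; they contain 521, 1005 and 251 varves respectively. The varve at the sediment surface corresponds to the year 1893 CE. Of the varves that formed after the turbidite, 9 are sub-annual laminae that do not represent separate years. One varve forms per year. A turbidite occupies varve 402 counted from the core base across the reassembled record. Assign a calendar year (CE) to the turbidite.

527 CE

Total varves = 521 + 1005 + 251 = 1777.
The turbidite sits at varve 402 from the core base, so 1777 − 402 = 1375 varves formed after it.
Excluding 9 false varves: 1375 − 9 = 1366.
Counting back 1366 years from 1893 CE places the turbidite in 1893 − 1366 = 527 CE.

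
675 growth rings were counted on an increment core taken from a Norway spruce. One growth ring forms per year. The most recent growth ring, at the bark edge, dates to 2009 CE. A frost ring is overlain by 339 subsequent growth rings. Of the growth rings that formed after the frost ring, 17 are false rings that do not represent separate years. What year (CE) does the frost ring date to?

1687 CE

There are 339 growth rings younger than the frost ring.
339 − 17 false = 322 true growth rings after the frost ring.
The growth ring at the bark edge is 2009 CE, so the frost ring dates to 2009 − 322 = 1687 CE.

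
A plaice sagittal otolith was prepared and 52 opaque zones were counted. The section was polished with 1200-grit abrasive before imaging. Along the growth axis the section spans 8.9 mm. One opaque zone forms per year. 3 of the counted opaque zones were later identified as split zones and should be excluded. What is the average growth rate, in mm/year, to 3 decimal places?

0.182 mm/year

Correcting the raw count gives 52 − 3 = 49 true opaque zones.
8.9 mm over 49 years gives 8.9 / 49 ≈ 0.182 mm/year.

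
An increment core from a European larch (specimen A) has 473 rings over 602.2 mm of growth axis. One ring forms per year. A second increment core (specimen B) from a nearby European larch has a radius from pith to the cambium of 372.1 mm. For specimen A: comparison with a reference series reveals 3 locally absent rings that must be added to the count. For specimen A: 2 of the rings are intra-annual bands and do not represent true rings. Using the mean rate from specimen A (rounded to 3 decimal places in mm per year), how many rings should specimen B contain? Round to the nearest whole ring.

Specimen A: adjusted count: 473 − 2 + 3 = 474 rings.
A: 602.2 mm over 474 years gives 602.2 / 474 ≈ 1.270 mm per year.
B spans 372.1 / 1.270 = 292.99 years ≈ 293 rings.

293 rings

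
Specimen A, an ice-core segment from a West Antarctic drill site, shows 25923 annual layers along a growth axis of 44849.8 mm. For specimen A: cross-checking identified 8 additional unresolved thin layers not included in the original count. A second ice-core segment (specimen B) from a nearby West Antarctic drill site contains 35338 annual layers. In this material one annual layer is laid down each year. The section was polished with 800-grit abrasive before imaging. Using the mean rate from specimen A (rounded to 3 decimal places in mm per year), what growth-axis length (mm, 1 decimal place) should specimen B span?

Specimen A: true annual layer count = 25923 + 8 = 25931.
A: Mean rate = 44849.8 mm / 25931 years ≈ 1.730 mm/year.
Length of B = 1.730 × 35338 = 61134.7 mm.

61134.7 mm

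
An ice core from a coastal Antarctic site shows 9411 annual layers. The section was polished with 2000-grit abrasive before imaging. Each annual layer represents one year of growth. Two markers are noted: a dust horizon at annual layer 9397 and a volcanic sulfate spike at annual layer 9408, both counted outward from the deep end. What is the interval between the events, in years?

The two markers are separated by 9408 − 9397 = 11 annual layers.
One annual layer per year makes the interval 11 years.

11 yr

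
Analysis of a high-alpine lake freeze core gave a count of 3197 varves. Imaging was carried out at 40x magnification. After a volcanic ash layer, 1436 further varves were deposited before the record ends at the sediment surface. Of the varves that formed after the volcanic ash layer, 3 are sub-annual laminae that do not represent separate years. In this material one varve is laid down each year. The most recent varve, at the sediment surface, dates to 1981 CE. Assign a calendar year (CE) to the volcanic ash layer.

1436 varves post-date the volcanic ash layer.
Removing the 3 false varves leaves 1436 − 3 = 1433 true varves beyond the volcanic ash layer.
1981 − 1433 = 548 CE.

548 CE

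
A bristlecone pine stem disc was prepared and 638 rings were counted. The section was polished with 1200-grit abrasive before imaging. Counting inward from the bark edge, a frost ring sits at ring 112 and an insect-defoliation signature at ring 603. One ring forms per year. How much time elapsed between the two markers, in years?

Separation: 603 − 112 = 491 rings.
One ring per year makes the interval 491 years.

491 years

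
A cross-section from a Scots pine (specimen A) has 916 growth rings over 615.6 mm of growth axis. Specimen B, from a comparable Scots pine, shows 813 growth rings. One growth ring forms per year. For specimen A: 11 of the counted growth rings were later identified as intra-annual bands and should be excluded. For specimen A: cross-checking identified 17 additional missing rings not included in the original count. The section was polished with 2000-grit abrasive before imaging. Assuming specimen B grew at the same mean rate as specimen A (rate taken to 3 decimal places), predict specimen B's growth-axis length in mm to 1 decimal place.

Specimen A: after corrections the count is 916 − 11 + 17 = 922 growth rings.
A: Mean rate = 615.6 mm / 922 years ≈ 0.668 mm/year.
For B, 0.668 mm/year × 813 years = 543.1 mm.

543.1 mm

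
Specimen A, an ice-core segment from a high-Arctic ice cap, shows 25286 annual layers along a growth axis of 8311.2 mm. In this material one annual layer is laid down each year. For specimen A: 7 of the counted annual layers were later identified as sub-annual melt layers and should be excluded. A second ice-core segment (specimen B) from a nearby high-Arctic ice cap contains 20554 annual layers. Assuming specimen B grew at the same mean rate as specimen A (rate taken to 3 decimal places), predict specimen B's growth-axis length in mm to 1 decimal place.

6762.3 mm

Specimen A: true annual layer count = 25286 − 7 = 25279.
A: Extension rate ≈ 8311.2 / 25279 = 0.329 mm per year.
Length of B = 0.329 × 20554 = 6762.3 mm.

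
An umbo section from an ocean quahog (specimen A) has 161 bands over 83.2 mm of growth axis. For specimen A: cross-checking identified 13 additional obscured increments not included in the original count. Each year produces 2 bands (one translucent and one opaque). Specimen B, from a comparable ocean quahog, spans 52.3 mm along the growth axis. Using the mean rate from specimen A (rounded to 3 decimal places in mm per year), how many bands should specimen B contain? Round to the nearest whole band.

109 bands

Specimen A: true band count = 161 + 13 = 174.
Specimen A: dividing by 2 bands per year: 174 / 2 = 87 years.
A: Extension rate ≈ 83.2 / 87 = 0.956 mm/year.
Specimen B: 52.3 mm / 0.956 mm per year = 54.71 years; at 2 bands per year that is 54.71 × 2 ≈ 109 bands.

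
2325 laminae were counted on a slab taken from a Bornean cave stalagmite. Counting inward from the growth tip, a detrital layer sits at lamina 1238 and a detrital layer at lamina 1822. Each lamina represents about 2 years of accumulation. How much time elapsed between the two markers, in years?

1168 years

The two markers are separated by 1822 − 1238 = 584 laminae.
584 laminae at 2 years each span 584 × 2 = 1168 years.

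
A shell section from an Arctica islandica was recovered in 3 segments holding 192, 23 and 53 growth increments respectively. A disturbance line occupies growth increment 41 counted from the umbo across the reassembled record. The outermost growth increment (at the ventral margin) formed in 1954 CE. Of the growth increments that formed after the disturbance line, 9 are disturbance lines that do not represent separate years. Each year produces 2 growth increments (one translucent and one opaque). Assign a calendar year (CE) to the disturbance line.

1845 CE

Total growth increments = 192 + 23 + 53 = 268.
268 − 41 = 227 growth increments lie beyond the disturbance line toward the ventral margin.
Excluding 9 false growth increments: 227 − 9 = 218.
With 2 growth increments per year, 218 / 2 = 109 years.
Counting back 109 years from 1954 CE places the disturbance line in 1954 − 109 = 1845 CE.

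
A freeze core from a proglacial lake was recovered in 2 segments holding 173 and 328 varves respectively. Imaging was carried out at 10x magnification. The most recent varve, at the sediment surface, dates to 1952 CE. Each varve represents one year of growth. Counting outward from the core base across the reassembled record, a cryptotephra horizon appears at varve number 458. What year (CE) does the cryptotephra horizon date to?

Total varves = 173 + 328 = 501.
The cryptotephra horizon sits at varve 458 from the core base, so 501 − 458 = 43 varves formed after it.
Counting back 43 years from 1952 CE places the cryptotephra horizon in 1952 − 43 = 1909 CE.

1909 CE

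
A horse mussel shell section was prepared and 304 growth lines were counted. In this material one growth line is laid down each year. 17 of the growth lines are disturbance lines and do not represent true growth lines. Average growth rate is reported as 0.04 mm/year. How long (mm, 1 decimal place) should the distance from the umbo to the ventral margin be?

11.5 mm

After corrections the count is 304 − 17 = 287 growth lines.
Length ≈ 0.04 × 287 = 11.5 mm.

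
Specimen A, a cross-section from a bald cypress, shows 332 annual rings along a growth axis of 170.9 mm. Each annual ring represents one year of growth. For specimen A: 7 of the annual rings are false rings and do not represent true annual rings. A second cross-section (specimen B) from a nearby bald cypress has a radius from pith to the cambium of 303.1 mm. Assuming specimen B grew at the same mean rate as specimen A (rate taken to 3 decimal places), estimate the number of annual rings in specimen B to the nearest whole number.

Specimen A: true annual ring count = 332 − 7 = 325.
A: 170.9 mm over 325 years gives 170.9 / 325 ≈ 0.526 mm per year.
B spans 303.1 / 0.526 = 576.24 years ≈ 576 annual rings.

576 annual rings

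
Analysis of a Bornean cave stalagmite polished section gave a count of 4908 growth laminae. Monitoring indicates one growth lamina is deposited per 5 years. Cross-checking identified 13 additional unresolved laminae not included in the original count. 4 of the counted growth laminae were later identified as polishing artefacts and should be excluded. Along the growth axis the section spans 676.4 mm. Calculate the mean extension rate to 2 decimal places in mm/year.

Adjusted count: 4908 − 4 + 13 = 4917 growth laminae.
At 5 years per growth lamina, 4917 × 5 = 24585 years.
Extension rate ≈ 676.4 / 24585 = 0.03 mm/year.

0.03 mm/year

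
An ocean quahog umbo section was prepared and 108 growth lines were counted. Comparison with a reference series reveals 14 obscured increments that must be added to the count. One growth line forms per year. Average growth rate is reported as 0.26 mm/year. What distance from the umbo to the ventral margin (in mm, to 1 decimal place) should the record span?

Correcting the raw count gives 108 + 14 = 122 true growth lines.
Predicted length = 0.26 mm/year × 122 years = 31.7 mm.

31.7 mm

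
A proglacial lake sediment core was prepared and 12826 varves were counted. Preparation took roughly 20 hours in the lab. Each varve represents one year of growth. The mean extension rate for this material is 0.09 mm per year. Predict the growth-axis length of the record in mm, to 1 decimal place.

The record spans 12826 years at 0.09 mm per year.
Predicted length = 0.09 mm/year × 12826 years = 1154.3 mm.

1154.3 mm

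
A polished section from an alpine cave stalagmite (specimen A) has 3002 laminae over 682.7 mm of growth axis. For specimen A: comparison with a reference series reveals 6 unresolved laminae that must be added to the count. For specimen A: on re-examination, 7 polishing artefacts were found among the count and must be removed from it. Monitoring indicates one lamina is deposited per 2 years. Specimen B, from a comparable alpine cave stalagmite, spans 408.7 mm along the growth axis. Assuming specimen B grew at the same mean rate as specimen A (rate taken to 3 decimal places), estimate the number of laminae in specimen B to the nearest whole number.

1793 laminae

Specimen A: correcting the raw count gives 3002 − 7 + 6 = 3001 true laminae.
Specimen A: 3001 laminae at 2 years each span 3001 × 2 = 6002 years.
A: 682.7 mm over 6002 years gives 682.7 / 6002 ≈ 0.114 mm/yr.
Specimen B: 408.7 mm / 0.114 mm per year = 3585.09 years; at 2 years per lamina that is 3585.09 / 2 ≈ 1793 laminae.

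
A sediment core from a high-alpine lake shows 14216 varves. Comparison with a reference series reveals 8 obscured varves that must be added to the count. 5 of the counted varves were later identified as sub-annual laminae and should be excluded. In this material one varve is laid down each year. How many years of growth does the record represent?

Adjusted count: 14216 − 5 + 8 = 14219 varves.
With a one-to-one varve periodicity this is 14219 years.

14219 years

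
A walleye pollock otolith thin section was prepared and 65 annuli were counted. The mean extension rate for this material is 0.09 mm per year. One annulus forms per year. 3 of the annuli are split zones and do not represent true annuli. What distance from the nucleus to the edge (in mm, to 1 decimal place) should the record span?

True annulus count = 65 − 3 = 62.
62 years at 0.09 mm/year gives 0.09 × 62 = 5.6 mm.

5.6 mm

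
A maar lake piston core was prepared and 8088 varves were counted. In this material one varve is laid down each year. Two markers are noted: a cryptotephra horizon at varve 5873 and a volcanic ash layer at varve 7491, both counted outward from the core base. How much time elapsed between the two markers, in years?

Separation: 7491 − 5873 = 1618 varves.
At one varve per year, 1618 years elapsed between them.

1618 yr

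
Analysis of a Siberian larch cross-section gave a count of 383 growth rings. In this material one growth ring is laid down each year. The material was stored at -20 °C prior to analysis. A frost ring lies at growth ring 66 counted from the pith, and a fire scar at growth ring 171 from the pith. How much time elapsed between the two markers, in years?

Separation: 171 − 66 = 105 growth rings.
At one growth ring per year, 105 years elapsed between them.

105 years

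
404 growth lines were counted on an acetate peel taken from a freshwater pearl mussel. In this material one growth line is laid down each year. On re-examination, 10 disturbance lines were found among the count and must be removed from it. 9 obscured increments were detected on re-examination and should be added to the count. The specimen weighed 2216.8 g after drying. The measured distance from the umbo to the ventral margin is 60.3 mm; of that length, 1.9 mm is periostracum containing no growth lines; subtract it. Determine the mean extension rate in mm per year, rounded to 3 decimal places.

0.145 mm per year

Adjusted count: 404 − 10 + 9 = 403 growth lines.
Net length = 60.3 − 1.9 = 58.4 mm.
Extension rate ≈ 58.4 / 403 = 0.145 mm per year.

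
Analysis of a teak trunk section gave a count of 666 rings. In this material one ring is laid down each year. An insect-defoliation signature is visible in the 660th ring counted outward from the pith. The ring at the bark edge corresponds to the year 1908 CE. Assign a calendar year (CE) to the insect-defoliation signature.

1902 CE

The insect-defoliation signature sits at ring 660 from the pith, so 666 − 660 = 6 rings formed after it.
1908 − 6 = 1902 CE.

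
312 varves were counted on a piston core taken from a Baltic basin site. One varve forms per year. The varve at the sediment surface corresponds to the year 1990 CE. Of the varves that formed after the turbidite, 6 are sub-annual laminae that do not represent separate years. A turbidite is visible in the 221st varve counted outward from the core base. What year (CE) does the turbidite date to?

1905 CE

Between varve 221 and the sediment surface there are 312 − 221 = 91 varves.
Excluding 6 false varves: 91 − 6 = 85.
Counting back 85 years from 1990 CE places the turbidite in 1990 − 85 = 1905 CE.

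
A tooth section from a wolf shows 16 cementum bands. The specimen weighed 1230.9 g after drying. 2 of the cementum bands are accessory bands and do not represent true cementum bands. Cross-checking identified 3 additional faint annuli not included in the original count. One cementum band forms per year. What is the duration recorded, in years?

17 yr

Adjusted count: 16 − 2 + 3 = 17 cementum bands.
With a one-to-one cementum band periodicity this is 17 years.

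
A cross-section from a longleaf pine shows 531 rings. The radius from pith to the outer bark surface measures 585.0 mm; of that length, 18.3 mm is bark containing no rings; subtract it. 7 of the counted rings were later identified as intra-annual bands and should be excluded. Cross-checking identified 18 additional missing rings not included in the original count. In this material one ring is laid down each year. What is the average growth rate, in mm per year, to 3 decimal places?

1.046 mm per year

Adjusted count: 531 − 7 + 18 = 542 rings.
Net length = 585.0 − 18.3 = 566.7 mm.
Mean rate = 566.7 mm / 542 years ≈ 1.046 mm per year.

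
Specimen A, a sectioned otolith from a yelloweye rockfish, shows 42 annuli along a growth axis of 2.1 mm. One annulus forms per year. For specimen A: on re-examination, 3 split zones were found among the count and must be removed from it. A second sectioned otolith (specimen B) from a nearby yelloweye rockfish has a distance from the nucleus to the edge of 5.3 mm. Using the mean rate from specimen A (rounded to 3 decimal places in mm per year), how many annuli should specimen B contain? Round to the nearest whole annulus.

Specimen A: adjusted count: 42 − 3 = 39 annuli.
A: Mean rate = 2.1 mm / 39 years ≈ 0.054 mm/year.
B spans 5.3 / 0.054 = 98.15 years ≈ 98 annuli.

98 annuli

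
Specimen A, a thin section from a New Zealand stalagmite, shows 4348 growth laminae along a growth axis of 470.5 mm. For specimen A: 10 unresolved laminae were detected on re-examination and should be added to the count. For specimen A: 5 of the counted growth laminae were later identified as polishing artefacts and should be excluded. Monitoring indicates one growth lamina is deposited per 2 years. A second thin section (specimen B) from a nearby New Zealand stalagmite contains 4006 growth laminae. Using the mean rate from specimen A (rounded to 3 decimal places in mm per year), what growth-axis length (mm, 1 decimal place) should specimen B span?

Specimen A: true growth lamina count = 4348 − 5 + 10 = 4353.
Specimen A: at 2 years per growth lamina, 4353 × 2 = 8706 years.
A: Mean rate = 470.5 mm / 8706 years ≈ 0.054 mm/yr.
Specimen B: multiplying by 2 years per growth lamina: 4006 × 2 = 8012 years. B's length ≈ 0.054 × 8012 = 432.6 mm.

432.6 mm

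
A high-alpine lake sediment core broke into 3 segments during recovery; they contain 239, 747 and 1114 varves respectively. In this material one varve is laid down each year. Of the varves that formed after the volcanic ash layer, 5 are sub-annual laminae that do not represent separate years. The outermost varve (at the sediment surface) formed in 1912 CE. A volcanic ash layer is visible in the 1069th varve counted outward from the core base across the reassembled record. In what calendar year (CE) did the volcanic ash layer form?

Total varves = 239 + 747 + 1114 = 2100.
Between varve 1069 and the sediment surface there are 2100 − 1069 = 1031 varves.
1031 − 5 false = 1026 true varves after the volcanic ash layer.
Counting back 1026 years from 1912 CE places the volcanic ash layer in 1912 − 1026 = 886 CE.

886 CE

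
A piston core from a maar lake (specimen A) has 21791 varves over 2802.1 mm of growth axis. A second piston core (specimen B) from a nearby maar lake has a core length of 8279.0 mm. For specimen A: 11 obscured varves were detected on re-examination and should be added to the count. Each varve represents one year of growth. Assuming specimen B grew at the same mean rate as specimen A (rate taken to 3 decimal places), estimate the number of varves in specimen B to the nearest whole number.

Specimen A: correcting the raw count gives 21791 + 11 = 21802 true varves.
A: Extension rate ≈ 2802.1 / 21802 = 0.129 mm/year.
For B, 8279.0 / 0.129 = 64178.29 years ≈ 64178 varves.

64178 varves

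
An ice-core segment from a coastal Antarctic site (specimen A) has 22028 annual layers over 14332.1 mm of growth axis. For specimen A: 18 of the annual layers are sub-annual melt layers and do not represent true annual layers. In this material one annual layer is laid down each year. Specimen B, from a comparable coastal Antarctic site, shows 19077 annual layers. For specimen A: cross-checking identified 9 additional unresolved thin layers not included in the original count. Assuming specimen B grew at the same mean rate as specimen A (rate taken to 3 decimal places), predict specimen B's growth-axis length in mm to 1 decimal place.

12419.1 mm

Specimen A: after corrections the count is 22028 − 18 + 9 = 22019 annual layers.
A: 14332.1 mm over 22019 years gives 14332.1 / 22019 ≈ 0.651 mm per year.
Length of B = 0.651 × 19077 = 12419.1 mm.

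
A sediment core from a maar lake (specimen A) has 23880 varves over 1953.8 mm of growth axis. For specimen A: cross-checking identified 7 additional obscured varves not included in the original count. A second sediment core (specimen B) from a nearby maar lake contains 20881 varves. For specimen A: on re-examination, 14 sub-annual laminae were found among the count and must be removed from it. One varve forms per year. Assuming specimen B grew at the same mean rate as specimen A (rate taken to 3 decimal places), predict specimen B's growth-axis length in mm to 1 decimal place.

1712.2 mm

Specimen A: after corrections the count is 23880 − 14 + 7 = 23873 varves.
A: Mean rate = 1953.8 mm / 23873 years ≈ 0.082 mm per year.
For B, 0.082 mm/year × 20881 years = 1712.2 mm.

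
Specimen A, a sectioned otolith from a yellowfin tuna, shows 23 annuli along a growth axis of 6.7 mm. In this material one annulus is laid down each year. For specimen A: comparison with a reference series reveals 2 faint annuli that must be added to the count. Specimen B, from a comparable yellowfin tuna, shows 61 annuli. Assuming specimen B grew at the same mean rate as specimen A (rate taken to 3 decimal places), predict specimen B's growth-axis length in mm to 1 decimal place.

Specimen A: after corrections the count is 23 + 2 = 25 annuli.
A: Extension rate ≈ 6.7 / 25 = 0.268 mm/yr.
B's length ≈ 0.268 × 61 = 16.3 mm.

16.3 mm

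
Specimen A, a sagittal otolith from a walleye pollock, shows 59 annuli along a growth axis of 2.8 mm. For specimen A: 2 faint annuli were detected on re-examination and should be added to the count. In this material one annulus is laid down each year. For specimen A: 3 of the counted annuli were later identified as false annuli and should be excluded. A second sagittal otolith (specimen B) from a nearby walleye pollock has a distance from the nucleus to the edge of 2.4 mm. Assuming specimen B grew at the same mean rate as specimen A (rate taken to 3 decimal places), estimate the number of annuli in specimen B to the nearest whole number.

Specimen A: adjusted count: 59 − 3 + 2 = 58 annuli.
A: Mean rate = 2.8 mm / 58 years ≈ 0.048 mm per year.
For B, 2.4 / 0.048 = 50.00 years ≈ 50 annuli.

50 annuli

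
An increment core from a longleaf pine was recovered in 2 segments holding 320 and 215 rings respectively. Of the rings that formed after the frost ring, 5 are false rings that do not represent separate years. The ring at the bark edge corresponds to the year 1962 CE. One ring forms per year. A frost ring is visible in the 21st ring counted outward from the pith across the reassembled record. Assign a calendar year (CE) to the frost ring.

Total rings = 320 + 215 = 535.
535 − 21 = 514 rings lie beyond the frost ring toward the bark edge.
514 − 5 false = 509 true rings after the frost ring.
The ring at the bark edge is 1962 CE, so the frost ring dates to 1962 − 509 = 1453 CE.

1453 CE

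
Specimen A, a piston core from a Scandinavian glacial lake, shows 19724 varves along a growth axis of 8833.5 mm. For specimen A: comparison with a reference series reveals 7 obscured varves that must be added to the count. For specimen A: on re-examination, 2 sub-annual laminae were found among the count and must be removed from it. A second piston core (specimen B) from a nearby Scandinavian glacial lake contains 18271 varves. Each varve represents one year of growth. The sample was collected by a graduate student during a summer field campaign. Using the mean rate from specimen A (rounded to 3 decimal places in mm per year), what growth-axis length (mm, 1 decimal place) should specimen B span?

Specimen A: correcting the raw count gives 19724 − 2 + 7 = 19729 true varves.
A: Mean rate = 8833.5 mm / 19729 years ≈ 0.448 mm per year.
For B, 0.448 mm/year × 18271 years = 8185.4 mm.

8185.4 mm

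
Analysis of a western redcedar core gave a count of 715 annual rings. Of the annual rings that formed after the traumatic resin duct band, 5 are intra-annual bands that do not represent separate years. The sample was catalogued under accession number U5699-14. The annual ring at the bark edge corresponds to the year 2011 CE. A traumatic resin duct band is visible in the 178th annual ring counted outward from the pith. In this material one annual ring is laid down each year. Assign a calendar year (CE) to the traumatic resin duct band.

1479 CE

The traumatic resin duct band sits at annual ring 178 from the pith, so 715 − 178 = 537 annual rings formed after it.
Removing the 5 false annual rings leaves 537 − 5 = 532 true annual rings beyond the traumatic resin duct band.
The annual ring at the bark edge is 2011 CE, so the traumatic resin duct band dates to 2011 − 532 = 1479 CE.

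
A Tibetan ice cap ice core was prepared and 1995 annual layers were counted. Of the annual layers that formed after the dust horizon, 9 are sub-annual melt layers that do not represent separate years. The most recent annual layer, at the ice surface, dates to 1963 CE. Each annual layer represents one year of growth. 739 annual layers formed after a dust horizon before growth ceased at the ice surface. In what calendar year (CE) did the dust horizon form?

1233 CE

There are 739 annual layers younger than the dust horizon.
739 − 9 false = 730 true annual layers after the dust horizon.
The annual layer at the ice surface is 1963 CE, so the dust horizon dates to 1963 − 730 = 1233 CE.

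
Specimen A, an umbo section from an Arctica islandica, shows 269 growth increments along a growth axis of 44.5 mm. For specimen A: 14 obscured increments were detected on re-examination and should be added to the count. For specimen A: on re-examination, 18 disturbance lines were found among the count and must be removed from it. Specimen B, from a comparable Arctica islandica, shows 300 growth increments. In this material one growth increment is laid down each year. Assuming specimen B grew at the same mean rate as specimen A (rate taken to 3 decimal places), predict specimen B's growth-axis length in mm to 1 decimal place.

Specimen A: true growth increment count = 269 − 18 + 14 = 265.
A: Mean rate = 44.5 mm / 265 years ≈ 0.168 mm/yr.
For B, 0.168 mm/year × 300 years = 50.4 mm.

50.4 mm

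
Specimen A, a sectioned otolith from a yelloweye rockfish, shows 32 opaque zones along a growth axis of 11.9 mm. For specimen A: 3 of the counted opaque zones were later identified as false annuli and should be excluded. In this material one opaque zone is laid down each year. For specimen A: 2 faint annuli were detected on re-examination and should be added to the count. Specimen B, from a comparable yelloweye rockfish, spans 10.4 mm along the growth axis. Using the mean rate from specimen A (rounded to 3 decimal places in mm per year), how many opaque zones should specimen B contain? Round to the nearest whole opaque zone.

Specimen A: true opaque zone count = 32 − 3 + 2 = 31.
A: Mean rate = 11.9 mm / 31 years ≈ 0.384 mm per year.
For B, 10.4 / 0.384 = 27.08 years ≈ 27 opaque zones.

27 opaque zones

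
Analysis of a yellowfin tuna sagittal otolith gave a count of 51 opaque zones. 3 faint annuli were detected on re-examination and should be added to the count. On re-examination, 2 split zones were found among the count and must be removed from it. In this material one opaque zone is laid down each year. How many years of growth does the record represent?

52 years

True opaque zone count = 51 − 2 + 3 = 52.
With a one-to-one opaque zone periodicity this is 52 years.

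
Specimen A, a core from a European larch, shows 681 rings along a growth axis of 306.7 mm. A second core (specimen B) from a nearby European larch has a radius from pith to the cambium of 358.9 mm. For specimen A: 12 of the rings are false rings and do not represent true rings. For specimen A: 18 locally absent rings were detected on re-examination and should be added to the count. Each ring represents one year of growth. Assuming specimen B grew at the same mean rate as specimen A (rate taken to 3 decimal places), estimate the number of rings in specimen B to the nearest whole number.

805 rings

Specimen A: adjusted count: 681 − 12 + 18 = 687 rings.
A: Mean rate = 306.7 mm / 687 years ≈ 0.446 mm/yr.
For B, 358.9 / 0.446 = 804.71 years ≈ 805 rings.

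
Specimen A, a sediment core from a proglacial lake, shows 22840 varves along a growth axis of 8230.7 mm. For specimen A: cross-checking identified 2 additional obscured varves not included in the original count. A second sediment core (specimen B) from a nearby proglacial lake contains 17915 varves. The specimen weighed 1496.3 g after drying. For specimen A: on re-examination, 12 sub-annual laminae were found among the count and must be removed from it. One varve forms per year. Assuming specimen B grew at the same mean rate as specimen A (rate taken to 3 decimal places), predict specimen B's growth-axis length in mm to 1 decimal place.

Specimen A: adjusted count: 22840 − 12 + 2 = 22830 varves.
A: 8230.7 mm over 22830 years gives 8230.7 / 22830 ≈ 0.361 mm/year.
Length of B = 0.361 × 17915 = 6467.3 mm.

6467.3 mm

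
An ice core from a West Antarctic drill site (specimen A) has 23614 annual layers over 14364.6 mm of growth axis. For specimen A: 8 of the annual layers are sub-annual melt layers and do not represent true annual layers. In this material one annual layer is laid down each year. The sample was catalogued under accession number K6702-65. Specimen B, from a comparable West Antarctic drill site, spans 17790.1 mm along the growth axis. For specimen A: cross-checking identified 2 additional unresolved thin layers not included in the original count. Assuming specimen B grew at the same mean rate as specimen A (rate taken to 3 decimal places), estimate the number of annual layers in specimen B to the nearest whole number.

Specimen A: correcting the raw count gives 23614 − 8 + 2 = 23608 true annual layers.
A: Extension rate ≈ 14364.6 / 23608 = 0.608 mm/yr.
B spans 17790.1 / 0.608 = 29260.03 years ≈ 29260 annual layers.

29260 annual layers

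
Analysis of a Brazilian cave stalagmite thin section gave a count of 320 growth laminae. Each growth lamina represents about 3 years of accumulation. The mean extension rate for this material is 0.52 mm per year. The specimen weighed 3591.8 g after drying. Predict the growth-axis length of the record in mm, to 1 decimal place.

499.2 mm

At 3 years per growth lamina, 320 × 3 = 960 years.
960 years at 0.52 mm/year gives 0.52 × 960 = 499.2 mm.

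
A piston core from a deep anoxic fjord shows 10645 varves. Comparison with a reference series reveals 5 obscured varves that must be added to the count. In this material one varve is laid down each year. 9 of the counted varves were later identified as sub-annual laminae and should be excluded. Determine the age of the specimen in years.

10641 years

Adjusted count: 10645 − 9 + 5 = 10641 varves.
One varve per year makes the duration 10641 years.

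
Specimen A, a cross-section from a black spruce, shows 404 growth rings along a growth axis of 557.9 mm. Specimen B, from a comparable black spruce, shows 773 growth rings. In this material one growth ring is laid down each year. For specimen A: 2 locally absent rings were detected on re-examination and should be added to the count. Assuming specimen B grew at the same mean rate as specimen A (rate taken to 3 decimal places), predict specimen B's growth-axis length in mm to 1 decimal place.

1062.1 mm

Specimen A: adjusted count: 404 + 2 = 406 growth rings.
A: Mean rate = 557.9 mm / 406 years ≈ 1.374 mm per year.
For B, 1.374 mm/year × 773 years = 1062.1 mm.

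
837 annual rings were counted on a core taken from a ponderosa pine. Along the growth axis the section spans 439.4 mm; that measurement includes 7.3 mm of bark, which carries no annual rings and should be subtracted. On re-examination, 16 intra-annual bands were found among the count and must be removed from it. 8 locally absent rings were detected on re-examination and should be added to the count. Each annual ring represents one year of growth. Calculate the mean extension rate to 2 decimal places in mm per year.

Adjusted count: 837 − 16 + 8 = 829 annual rings.
Net length = 439.4 − 7.3 = 432.1 mm.
Mean rate = 432.1 mm / 829 years ≈ 0.52 mm per year.

0.52 mm per year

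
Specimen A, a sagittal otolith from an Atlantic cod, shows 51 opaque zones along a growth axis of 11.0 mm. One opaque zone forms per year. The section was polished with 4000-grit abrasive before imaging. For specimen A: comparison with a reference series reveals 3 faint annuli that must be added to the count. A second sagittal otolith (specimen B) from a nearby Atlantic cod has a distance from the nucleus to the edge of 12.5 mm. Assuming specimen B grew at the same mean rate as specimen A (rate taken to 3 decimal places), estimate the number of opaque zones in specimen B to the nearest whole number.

Specimen A: after corrections the count is 51 + 3 = 54 opaque zones.
A: 11.0 mm over 54 years gives 11.0 / 54 ≈ 0.204 mm/year.
B spans 12.5 / 0.204 = 61.27 years ≈ 61 opaque zones.

61 opaque zones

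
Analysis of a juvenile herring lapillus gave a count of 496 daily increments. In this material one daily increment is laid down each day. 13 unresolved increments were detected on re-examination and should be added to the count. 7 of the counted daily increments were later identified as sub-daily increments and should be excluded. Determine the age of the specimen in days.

502 d

After corrections the count is 496 − 7 + 13 = 502 daily increments.
At one daily increment per day, that is 502 days.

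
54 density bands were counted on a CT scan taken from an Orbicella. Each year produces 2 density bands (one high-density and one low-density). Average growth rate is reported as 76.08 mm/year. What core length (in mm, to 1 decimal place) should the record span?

2054.2 mm

With 2 density bands per year, 54 / 2 = 27 years.
Predicted length = 76.08 mm/year × 27 years = 2054.2 mm.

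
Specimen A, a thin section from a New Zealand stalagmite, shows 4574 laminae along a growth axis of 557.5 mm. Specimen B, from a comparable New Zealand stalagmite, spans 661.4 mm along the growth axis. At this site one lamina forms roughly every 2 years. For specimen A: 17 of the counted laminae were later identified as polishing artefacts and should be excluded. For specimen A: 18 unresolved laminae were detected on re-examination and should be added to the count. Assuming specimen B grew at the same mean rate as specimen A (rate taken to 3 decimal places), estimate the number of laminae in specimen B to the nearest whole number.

Specimen A: adjusted count: 4574 − 17 + 18 = 4575 laminae.
Specimen A: at 2 years per lamina, 4575 × 2 = 9150 years.
A: Mean rate = 557.5 mm / 9150 years ≈ 0.061 mm/yr.
For B, 661.4 / 0.061 = 10842.62 years; at 2 years per lamina that is 10842.62 / 2 ≈ 5421 laminae.

5421 laminae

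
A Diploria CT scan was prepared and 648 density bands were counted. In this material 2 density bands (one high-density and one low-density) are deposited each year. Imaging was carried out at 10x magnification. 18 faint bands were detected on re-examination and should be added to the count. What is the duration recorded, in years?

333 yr

After corrections the count is 648 + 18 = 666 density bands.
666 density bands at 2 per year is 666 / 2 = 333 years.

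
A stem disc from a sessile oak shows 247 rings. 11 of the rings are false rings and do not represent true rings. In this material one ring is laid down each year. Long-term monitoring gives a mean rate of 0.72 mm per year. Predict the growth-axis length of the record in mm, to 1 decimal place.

True ring count = 247 − 11 = 236.
Length ≈ 0.72 × 236 = 169.9 mm.

169.9 mm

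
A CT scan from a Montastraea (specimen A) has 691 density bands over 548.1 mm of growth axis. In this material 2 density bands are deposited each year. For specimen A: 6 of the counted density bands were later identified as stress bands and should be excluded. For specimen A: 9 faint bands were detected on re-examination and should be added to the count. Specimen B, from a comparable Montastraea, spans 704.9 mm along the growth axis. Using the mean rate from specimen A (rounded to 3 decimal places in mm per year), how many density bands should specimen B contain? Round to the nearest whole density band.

Specimen A: correcting the raw count gives 691 − 6 + 9 = 694 true density bands.
Specimen A: 694 density bands at 2 per year is 694 / 2 = 347 years.
A: Mean rate = 548.1 mm / 347 years ≈ 1.580 mm/year.
B spans 704.9 / 1.580 = 446.14 years; at 2 density bands per year that is 446.14 × 2 ≈ 892 density bands.

892 density bands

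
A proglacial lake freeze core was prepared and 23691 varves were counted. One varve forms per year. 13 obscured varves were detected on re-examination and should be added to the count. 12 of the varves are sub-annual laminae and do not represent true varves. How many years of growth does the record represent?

23692 years

Adjusted count: 23691 − 12 + 13 = 23692 varves.
At one varve per year, that is 23692 years.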